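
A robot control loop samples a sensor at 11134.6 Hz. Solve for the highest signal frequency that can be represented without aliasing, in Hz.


f_max = f_s/2 = 11134.6/2 = 5567.3000

5567.3000 Hz


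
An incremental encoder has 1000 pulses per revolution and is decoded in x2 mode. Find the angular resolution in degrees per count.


resolution = 360 / (PPR * 2) = 360 / 2000 = 0.1800

0.1800 degrees


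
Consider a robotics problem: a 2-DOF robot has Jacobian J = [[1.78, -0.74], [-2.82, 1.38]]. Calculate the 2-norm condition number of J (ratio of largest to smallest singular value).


JJ^T eigenvalues: trace(JJ^T) = 13.5728, det(JJ^T) = det(J)^2 = 0.13660416
s_max^2 = (13.5728 + sqrt(183.67448320))/2 = 13.56272797
s_min^2 = (13.5728 - sqrt(183.67448320))/2 = 0.01007203
kappa = s_max/s_min = sqrt(13.56272797/0.01007203) = 36.6957

36.6957


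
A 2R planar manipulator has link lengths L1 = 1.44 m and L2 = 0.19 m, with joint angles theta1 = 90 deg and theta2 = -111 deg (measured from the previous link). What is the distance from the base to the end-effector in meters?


x = L1*cos(th1) + L2*cos(th1+th2) = 0.177380
y = L1*sin(th1) + L2*sin(th1+th2) = 1.371910
d = sqrt(x^2 + y^2) = sqrt(0.031464 + 1.882137) = 1.3833

1.3833 m


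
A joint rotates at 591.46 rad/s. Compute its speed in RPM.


RPM = 591.46 * 60/(2*pi) = 5648.0270

5648.0270 RPM


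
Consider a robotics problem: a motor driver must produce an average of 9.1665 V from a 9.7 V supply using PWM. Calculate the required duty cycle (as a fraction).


D = V_avg/V_supply = 9.1665/9.7 = 0.9450

0.9450


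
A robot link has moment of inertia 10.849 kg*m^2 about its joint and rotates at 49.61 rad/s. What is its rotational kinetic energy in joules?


KE = (1/2)*I*omega^2 = 0.5*10.849*49.61^2 = 13350.5196

13350.5196 J


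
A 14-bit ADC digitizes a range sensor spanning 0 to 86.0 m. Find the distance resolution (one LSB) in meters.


res = range / 2^n = 86.0/2^14 = 86.0/16384 = 0.0052

0.0052 m


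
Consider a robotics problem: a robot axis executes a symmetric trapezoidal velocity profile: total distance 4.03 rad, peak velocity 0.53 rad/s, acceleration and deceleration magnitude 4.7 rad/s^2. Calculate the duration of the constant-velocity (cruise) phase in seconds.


t_acc = v/a = 0.112766 s, d_acc = v^2/(2a) = 0.029883 rad each
d_cruise = 4.03 - 2*0.029883 = 3.970234 rad
t_cruise = d_cruise/v = 3.970234/0.53 = 7.4910

7.4910 s


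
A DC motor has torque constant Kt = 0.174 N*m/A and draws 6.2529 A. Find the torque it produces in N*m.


tau = Kt * I = 0.174*6.2529 = 1.0880

1.0880 N*m


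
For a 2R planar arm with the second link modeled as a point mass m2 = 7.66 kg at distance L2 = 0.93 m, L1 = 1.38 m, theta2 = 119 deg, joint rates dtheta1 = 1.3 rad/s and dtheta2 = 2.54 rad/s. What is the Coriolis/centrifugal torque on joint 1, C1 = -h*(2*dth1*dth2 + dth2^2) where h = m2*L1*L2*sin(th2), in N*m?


h = m2*L1*L2*sin(th2) = 7.66*1.38*0.93*sin(119 deg) = 8.598250
C1 = -h*(2*1.3*2.54 + 2.54^2) = -8.598250*13.0556 = -112.2553

-112.2553 N*m


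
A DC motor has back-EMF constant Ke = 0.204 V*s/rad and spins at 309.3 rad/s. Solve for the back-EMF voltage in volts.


V_emf = Ke * omega = 0.204*309.3 = 63.0972

63.0972 V


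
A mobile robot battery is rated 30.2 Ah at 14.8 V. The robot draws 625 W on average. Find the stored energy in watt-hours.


E = capacity * V = 30.2*14.8 = 446.9600

446.9600 Wh


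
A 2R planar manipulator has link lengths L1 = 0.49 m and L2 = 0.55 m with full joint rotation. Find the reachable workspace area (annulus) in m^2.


r_max = L1 + L2 = 1.0400, r_min = |L1 - L2| = 0.0600
A = pi*(r_max^2 - r_min^2) = pi*(1.0816 - 0.0036) = 3.3866

3.3866 m^2


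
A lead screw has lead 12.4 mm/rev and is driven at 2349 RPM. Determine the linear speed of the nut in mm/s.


v = lead * (RPM/60) = 12.4*2349/60 = 485.4600

485.4600 mm/s


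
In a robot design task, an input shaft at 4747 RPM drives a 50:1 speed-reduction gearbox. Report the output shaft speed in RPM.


omega_out = omega_in / N = 4747 / 50 = 94.9400

94.9400 RPM


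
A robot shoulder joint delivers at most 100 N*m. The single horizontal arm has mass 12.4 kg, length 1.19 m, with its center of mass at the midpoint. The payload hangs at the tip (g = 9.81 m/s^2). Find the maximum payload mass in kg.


tau_arm = m_arm*g*(L/2) = 12.4*9.81*1.19/2 = 72.3782 N*m
tau_payload = tau_max - tau_arm = 100 - 72.3782 = 27.6218
m_payload = tau_payload / (g*L) = 27.6218 / (9.81*1.19) = 2.3661

2.3661 kg


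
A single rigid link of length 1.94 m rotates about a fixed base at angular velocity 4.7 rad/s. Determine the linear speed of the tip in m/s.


v = L*omega = 1.94 * 4.7 = 9.1180

9.1180 m/s


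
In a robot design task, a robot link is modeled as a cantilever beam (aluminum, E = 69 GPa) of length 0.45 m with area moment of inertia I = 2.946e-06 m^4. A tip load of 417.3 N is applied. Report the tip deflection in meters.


delta = F*L^3/(3*E*I) = 417.3*0.45^3/(3*6.900e+10*2.946e-06)
      = 38.0264625/609822 = 6.2357e-05

6.2357e-05 m


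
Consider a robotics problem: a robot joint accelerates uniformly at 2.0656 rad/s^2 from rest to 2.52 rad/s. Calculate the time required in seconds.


t = delta_omega / alpha = 2.52 / 2.0656 = 1.2200

1.2200 s


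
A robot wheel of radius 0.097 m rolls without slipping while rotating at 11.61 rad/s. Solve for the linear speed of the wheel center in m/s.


v = omega * r = 11.61 * 0.097 = 1.1262

1.1262 m/s


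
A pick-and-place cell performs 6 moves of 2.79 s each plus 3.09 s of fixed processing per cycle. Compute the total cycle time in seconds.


T = 6*2.79 + 3.09 = 19.8300

19.8300 s


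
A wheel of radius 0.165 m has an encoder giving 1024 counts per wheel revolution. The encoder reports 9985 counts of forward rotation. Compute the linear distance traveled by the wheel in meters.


revs = 9985/1024 = 9.750977
d = revs * 2*pi*r = 9.750977 * 2*pi*0.165 = 10.1091

10.1091 m


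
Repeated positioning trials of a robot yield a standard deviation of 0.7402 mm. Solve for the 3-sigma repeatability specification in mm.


repeatability = 3*sigma = 3*0.7402 = 2.2206

2.2206 mm


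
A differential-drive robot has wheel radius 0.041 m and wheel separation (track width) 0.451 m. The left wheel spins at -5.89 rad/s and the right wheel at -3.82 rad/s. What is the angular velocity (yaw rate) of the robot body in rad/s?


omega = r*(wR - wL)/L = 0.041*(-3.82 - (-5.89))/0.451 = 0.1882

0.1882 rad/s


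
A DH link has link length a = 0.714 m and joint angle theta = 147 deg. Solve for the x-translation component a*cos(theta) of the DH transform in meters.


a*cos(theta) = 0.714*cos(147 deg) = -0.5988

-0.5988 m


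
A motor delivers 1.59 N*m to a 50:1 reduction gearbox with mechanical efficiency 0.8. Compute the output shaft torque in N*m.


tau_out = tau_in * N * eta = 1.59 * 50 * 0.8 = 63.6000

63.6000 N*m


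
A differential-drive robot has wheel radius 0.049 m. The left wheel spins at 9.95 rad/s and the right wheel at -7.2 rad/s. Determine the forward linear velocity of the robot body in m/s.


v = r*(wR + wL)/2 = 0.049*(-7.2 + 9.95)/2 = 0.0674

0.0674 m/s


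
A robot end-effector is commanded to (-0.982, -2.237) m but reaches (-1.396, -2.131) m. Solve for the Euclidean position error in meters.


dx = -1.396 - (-0.982) = -0.4140, dy = -2.131 - (-2.237) = 0.1060
err = sqrt(0.171396 + 0.011236) = 0.4274

0.4274 m


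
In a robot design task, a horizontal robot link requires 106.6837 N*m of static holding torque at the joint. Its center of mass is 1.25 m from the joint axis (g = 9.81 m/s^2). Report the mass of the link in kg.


m = tau / (g*L) = 106.6837 / (9.81 * 1.25) = 8.7000

8.7000 kg


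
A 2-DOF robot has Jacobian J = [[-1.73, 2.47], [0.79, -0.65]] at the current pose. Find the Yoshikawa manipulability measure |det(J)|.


det(J) = -1.73*-0.65 - (2.47)*(0.79) = -0.8268
|det(J)| = 0.8268

0.8268


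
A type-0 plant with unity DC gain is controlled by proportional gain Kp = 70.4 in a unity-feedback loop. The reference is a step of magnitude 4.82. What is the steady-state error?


e_ss = R/(1 + Kp) = 4.82/(1 + 70.4) = 4.82/71.4000 = 0.0675

0.0675


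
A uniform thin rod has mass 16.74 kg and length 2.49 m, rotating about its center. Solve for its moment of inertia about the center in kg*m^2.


I = (1/12)*m*L^2 = (1/12)*16.74*2.49^2 = 8.6491

8.6491 kg*m^2


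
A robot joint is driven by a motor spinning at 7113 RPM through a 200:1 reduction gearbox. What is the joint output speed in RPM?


omega_joint = omega_motor / N = 7113 / 200 = 35.5650

35.5650 RPM


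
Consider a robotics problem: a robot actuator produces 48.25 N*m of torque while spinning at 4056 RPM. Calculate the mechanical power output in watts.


omega = 4056 * 2*pi/60 = 424.743327 rad/s
P = tau * omega = 48.25 * 424.743327 = 20493.8655

20493.8655 W


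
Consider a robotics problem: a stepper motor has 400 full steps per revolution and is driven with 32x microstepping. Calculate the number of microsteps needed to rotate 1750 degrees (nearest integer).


step_size = 360/(400*32) = 360/12800 = 0.028125 deg
n = 1750/(360/12800) = 1750*12800/360 = 62222.2222 -> 62222

62222 steps


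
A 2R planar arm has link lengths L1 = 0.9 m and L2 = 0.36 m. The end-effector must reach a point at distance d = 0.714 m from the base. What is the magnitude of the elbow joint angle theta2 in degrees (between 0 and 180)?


cos(th2) = (d^2 - L1^2 - L2^2)/(2*L1*L2) = (0.714^2 - 0.9^2 - 0.36^2)/(2*0.9*0.36) = -0.66327778
th2 = acos(-0.66327778) = 131.5503 deg

131.5503 degrees


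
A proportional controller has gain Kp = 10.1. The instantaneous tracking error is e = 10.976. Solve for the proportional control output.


u_P = Kp * e = 10.1 * 10.976 = 110.8576

110.8576


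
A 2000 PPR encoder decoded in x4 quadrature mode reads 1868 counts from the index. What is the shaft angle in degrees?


angle = counts * 360 / (PPR*4) = 1868 * 360 / 8000 = 84.0600

84.0600 degrees


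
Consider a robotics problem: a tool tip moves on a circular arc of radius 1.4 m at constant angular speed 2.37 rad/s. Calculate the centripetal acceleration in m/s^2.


a_c = omega^2 * r = 2.37^2 * 1.4 = 7.8637

7.8637 m/s^2


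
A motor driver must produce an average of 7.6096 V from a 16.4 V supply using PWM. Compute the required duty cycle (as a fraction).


D = V_avg/V_supply = 7.6096/16.4 = 0.4640

0.4640


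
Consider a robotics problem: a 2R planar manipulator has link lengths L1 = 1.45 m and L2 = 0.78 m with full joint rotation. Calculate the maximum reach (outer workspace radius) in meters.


r_max = L1 + L2 = 1.45 + 0.78 = 2.2300

2.2300 m


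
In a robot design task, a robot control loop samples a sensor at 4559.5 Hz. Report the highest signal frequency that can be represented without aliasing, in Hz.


f_max = f_s/2 = 4559.5/2 = 2279.7500

2279.7500 Hz


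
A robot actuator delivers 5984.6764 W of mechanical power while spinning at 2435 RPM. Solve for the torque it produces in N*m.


omega = 2435 * 2*pi/60 = 254.992604 rad/s
tau = P / omega = 5984.6764 / 254.992604 = 23.4700

23.4700 N*m


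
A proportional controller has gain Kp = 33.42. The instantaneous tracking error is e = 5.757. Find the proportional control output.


u_P = Kp * e = 33.42 * 5.757 = 192.3989

192.3989


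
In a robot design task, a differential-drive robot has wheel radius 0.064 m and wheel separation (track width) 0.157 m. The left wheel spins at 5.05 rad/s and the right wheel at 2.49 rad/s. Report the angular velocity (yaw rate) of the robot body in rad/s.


omega = r*(wR - wL)/L = 0.064*(2.49 - (5.05))/0.157 = -1.0436

-1.0436 rad/s


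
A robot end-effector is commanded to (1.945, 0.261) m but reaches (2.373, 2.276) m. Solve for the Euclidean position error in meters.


dx = 2.373 - (1.945) = 0.4280, dy = 2.276 - (0.261) = 2.0150
err = sqrt(0.183184 + 4.060225) = 2.0600

2.0600 m


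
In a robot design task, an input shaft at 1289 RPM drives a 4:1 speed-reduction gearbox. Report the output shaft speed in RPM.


omega_out = omega_in / N = 1289 / 4 = 322.2500

322.2500 RPM


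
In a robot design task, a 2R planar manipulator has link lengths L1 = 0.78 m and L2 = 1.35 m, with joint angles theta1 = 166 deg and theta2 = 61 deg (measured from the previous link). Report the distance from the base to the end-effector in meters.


x = L1*cos(th1) + L2*cos(th1+th2) = -1.677528
y = L1*sin(th1) + L2*sin(th1+th2) = -0.798628
d = sqrt(x^2 + y^2) = sqrt(2.814100 + 0.637807) = 1.8579

1.8579 m


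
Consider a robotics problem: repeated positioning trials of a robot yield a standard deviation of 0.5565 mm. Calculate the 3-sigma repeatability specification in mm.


repeatability = 3*sigma = 3*0.5565 = 1.6695

1.6695 mm


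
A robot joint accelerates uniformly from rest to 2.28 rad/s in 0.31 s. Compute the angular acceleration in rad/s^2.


alpha = delta_omega / t = 2.28 / 0.31 = 7.3548

7.3548 rad/s^2


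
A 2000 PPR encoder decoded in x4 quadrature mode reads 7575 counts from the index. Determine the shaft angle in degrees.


angle = counts * 360 / (PPR*4) = 7575 * 360 / 8000 = 340.8750

340.8750 degrees


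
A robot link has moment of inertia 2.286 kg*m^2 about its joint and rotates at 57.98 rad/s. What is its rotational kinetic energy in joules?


KE = (1/2)*I*omega^2 = 0.5*2.286*57.98^2 = 3842.4007

3842.4007 J


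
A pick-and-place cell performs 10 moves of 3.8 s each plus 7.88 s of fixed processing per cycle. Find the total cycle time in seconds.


T = 10*3.8 + 7.88 = 45.8800

45.8800 s


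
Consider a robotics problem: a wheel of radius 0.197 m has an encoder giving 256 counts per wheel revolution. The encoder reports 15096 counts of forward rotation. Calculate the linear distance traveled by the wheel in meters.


revs = 15096/256 = 58.968750
d = revs * 2*pi*r = 58.968750 * 2*pi*0.197 = 72.9908

72.9908 m


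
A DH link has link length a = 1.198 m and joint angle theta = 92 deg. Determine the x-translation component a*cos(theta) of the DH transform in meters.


a*cos(theta) = 1.198*cos(92 deg) = -0.0418

-0.0418 m


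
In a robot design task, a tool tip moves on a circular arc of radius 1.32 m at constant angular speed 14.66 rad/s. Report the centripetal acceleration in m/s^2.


a_c = omega^2 * r = 14.66^2 * 1.32 = 283.6886

283.6886 m/s^2


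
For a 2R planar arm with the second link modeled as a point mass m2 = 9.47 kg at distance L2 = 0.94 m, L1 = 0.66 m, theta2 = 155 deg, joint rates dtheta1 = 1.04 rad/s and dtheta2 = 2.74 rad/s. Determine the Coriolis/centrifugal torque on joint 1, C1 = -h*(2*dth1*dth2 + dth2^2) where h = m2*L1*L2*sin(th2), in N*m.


h = m2*L1*L2*sin(th2) = 9.47*0.66*0.94*sin(155 deg) = 2.482962
C1 = -h*(2*1.04*2.74 + 2.74^2) = -2.482962*13.2068 = -32.7920

-32.7920 N*m


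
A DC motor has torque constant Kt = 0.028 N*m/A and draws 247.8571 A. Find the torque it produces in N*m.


tau = Kt * I = 0.028*247.8571 = 6.9400

6.9400 N*m


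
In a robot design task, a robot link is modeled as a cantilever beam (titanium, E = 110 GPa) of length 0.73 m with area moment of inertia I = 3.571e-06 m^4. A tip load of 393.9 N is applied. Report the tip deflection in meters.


delta = F*L^3/(3*E*I) = 393.9*0.73^3/(3*1.100e+11*3.571e-06)
      = 153.2337963/1178430 = 1.3003e-04

1.3003e-04 m


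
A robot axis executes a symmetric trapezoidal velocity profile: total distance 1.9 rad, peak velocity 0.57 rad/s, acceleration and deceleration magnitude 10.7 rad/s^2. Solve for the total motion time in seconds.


t_acc = v/a = 0.57/10.7 = 0.053271 s
d_acc = v^2/(2a) = 0.015182 rad (each ramp)
d_cruise = 1.9 - 2*0.015182 = 1.869636 rad
t_cruise = 1.869636/0.57 = 3.280063 s
t_total = 2*0.053271 + 3.280063 = 3.3866

3.3866 s


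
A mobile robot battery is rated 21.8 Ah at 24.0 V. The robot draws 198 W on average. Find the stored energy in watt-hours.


E = capacity * V = 21.8*24.0 = 523.2000

523.2000 Wh


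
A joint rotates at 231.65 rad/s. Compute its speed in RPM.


RPM = 231.65 * 60/(2*pi) = 2212.0946

2212.0946 RPM


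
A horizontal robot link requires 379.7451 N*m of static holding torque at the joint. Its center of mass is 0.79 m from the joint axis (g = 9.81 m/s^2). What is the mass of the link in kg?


m = tau / (g*L) = 379.7451 / (9.81 * 0.79) = 49.0000

49.0000 kg


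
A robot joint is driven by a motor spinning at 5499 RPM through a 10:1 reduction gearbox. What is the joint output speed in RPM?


omega_joint = omega_motor / N = 5499 / 10 = 549.9000

549.9000 RPM


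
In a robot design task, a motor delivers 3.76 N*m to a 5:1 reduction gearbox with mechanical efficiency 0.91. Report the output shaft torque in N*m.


tau_out = tau_in * N * eta = 3.76 * 5 * 0.91 = 17.1080

17.1080 N*m


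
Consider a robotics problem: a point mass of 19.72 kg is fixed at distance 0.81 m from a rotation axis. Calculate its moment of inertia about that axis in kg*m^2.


I = m*r^2 = 19.72*0.81^2 = 12.9383

12.9383 kg*m^2


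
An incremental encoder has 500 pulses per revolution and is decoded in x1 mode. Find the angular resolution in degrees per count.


resolution = 360 / (PPR * 1) = 360 / 500 = 0.7200

0.7200 degrees


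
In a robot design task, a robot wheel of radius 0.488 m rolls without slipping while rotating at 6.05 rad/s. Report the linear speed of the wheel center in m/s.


v = omega * r = 6.05 * 0.488 = 2.9524

2.9524 m/s


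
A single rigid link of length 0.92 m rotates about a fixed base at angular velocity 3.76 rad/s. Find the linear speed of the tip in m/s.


v = L*omega = 0.92 * 3.76 = 3.4592

3.4592 m/s


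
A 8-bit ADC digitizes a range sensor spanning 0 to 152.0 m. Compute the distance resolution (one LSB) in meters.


res = range / 2^n = 152.0/2^8 = 152.0/256 = 0.5938

0.5938 m


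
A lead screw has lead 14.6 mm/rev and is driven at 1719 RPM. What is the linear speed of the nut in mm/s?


v = lead * (RPM/60) = 14.6*1719/60 = 418.2900

418.2900 mm/s


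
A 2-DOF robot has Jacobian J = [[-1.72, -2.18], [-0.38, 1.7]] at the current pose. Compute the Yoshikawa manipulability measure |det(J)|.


det(J) = -1.72*1.7 - (-2.18)*(-0.38) = -3.7524
|det(J)| = 3.7524

3.7524


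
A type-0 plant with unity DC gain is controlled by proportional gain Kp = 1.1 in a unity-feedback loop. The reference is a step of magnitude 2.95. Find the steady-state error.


e_ss = R/(1 + Kp) = 2.95/(1 + 1.1) = 2.95/2.1000 = 1.4048

1.4048


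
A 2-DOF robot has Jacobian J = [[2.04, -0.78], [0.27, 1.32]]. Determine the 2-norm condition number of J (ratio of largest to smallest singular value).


JJ^T eigenvalues: trace(JJ^T) = 6.5853, det(JJ^T) = det(J)^2 = 8.42973156
s_max^2 = (6.5853 + sqrt(9.64724985))/2 = 4.84565111
s_min^2 = (6.5853 - sqrt(9.64724985))/2 = 1.73964889
kappa = s_max/s_min = sqrt(4.84565111/1.73964889) = 1.6690

1.6690


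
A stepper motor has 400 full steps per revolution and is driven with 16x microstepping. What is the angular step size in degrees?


step = 360/(400*16) = 360/6400 = 0.0563

0.0563 degrees


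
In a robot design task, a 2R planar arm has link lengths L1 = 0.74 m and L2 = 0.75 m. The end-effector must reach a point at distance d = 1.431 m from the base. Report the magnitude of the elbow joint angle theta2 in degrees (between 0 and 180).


cos(th2) = (d^2 - L1^2 - L2^2)/(2*L1*L2) = (1.431^2 - 0.74^2 - 0.75^2)/(2*0.74*0.75) = 0.84473964
th2 = acos(0.84473964) = 32.3559 deg

32.3559 degrees


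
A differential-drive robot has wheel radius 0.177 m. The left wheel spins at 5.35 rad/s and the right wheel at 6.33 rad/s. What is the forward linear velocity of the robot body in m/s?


v = r*(wR + wL)/2 = 0.177*(6.33 + 5.35)/2 = 1.0337

1.0337 m/s


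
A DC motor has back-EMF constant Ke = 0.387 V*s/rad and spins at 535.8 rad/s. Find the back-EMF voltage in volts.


V_emf = Ke * omega = 0.387*535.8 = 207.3546

207.3546 V


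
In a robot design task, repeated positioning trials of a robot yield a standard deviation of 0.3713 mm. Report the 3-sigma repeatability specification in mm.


repeatability = 3*sigma = 3*0.3713 = 1.1139

1.1139 mm


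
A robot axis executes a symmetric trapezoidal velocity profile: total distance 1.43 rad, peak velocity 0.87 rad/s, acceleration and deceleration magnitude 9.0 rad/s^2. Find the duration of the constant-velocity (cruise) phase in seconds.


t_acc = v/a = 0.096667 s, d_acc = v^2/(2a) = 0.042050 rad each
d_cruise = 1.43 - 2*0.042050 = 1.345900 rad
t_cruise = d_cruise/v = 1.345900/0.87 = 1.5470

1.5470 s


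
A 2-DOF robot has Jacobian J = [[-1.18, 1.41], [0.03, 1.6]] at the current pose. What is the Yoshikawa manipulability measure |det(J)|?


det(J) = -1.18*1.6 - (1.41)*(0.03) = -1.9303
|det(J)| = 1.9303

1.9303


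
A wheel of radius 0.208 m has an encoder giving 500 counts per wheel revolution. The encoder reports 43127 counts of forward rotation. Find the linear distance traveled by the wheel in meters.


revs = 43127/500 = 86.254000
d = revs * 2*pi*r = 86.254000 * 2*pi*0.208 = 112.7256

112.7256 m


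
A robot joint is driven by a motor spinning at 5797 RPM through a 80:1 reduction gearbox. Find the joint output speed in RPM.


omega_joint = omega_motor / N = 5797 / 80 = 72.4625

72.4625 RPM


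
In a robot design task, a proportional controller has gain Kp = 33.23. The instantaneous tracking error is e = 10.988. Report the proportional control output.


u_P = Kp * e = 33.23 * 10.988 = 365.1312

365.1312


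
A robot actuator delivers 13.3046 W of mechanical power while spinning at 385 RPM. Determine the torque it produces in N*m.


omega = 385 * 2*pi/60 = 40.317106 rad/s
tau = P / omega = 13.3046 / 40.317106 = 0.3300

0.3300 N*m


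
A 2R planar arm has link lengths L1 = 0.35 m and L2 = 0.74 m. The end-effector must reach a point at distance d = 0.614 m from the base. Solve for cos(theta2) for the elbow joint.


cos(th2) = (d^2 - L1^2 - L2^2)/(2*L1*L2) = (0.614^2 - 0.35^2 - 0.74^2)/(2*0.35*0.74) = -0.5658

-0.5658


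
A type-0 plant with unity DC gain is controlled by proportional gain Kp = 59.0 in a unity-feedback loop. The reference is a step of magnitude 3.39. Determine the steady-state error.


e_ss = R/(1 + Kp) = 3.39/(1 + 59.0) = 3.39/60.0000 = 0.0565

0.0565


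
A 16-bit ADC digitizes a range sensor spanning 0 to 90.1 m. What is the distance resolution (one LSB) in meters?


res = range / 2^n = 90.1/2^16 = 90.1/65536 = 0.0014

0.0014 m


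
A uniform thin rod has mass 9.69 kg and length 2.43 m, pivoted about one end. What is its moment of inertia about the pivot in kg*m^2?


I = (1/3)*m*L^2 = (1/3)*9.69*2.43^2 = 19.0728

19.0728 kg*m^2


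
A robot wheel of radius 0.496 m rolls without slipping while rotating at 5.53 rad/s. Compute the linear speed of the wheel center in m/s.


v = omega * r = 5.53 * 0.496 = 2.7429

2.7429 m/s


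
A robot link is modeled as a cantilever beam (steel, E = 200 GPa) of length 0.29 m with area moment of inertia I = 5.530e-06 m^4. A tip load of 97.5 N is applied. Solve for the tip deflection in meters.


delta = F*L^3/(3*E*I) = 97.5*0.29^3/(3*2.000e+11*5.530e-06)
      = 2.3779275/3318000 = 7.1667e-07

7.1667e-07 m


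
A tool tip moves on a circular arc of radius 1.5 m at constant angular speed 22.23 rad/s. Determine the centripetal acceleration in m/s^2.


a_c = omega^2 * r = 22.23^2 * 1.5 = 741.2594

741.2594 m/s^2


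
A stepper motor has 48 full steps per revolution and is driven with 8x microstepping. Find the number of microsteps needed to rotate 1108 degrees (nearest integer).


step_size = 360/(48*8) = 360/384 = 0.937500 deg
n = 1108/(360/384) = 1108*384/360 = 1181.8667 -> 1182

1182 steps


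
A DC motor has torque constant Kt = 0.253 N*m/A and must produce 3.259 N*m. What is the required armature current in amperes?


I = tau / Kt = 3.259/0.253 = 12.8814

12.8814 A


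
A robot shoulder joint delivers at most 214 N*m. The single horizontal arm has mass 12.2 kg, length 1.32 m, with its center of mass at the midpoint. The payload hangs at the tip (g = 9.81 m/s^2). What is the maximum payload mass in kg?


tau_arm = m_arm*g*(L/2) = 12.2*9.81*1.32/2 = 78.9901 N*m
tau_payload = tau_max - tau_arm = 214 - 78.9901 = 135.0099
m_payload = tau_payload / (g*L) = 135.0099 / (9.81*1.32) = 10.4261

10.4261 kg


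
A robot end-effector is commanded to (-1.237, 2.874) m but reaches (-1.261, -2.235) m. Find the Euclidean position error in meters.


dx = -1.261 - (-1.237) = -0.0240, dy = -2.235 - (2.874) = -5.1090
err = sqrt(0.000576 + 26.101881) = 5.1091

5.1091 m


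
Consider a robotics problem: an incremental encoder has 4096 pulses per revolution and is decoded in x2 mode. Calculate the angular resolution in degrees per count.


resolution = 360 / (PPR * 2) = 360 / 8192 = 0.0439

0.0439 degrees


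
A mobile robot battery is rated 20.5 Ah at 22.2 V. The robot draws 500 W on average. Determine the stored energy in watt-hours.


E = capacity * V = 20.5*22.2 = 455.1000

455.1000 Wh


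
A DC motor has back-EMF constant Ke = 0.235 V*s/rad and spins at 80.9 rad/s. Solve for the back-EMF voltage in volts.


V_emf = Ke * omega = 0.235*80.9 = 19.0115

19.0115 V


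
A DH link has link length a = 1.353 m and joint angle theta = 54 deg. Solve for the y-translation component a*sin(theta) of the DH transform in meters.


a*sin(theta) = 1.353*sin(54 deg) = 1.0946

1.0946 m


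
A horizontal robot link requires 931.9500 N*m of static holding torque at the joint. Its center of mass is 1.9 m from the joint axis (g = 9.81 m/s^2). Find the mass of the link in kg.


m = tau / (g*L) = 931.9500 / (9.81 * 1.9) = 50.0000

50.0000 kg


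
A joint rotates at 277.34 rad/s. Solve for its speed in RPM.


RPM = 277.34 * 60/(2*pi) = 2648.4019

2648.4019 RPM


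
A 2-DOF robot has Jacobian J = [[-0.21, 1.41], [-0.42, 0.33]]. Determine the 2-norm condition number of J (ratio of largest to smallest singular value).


JJ^T eigenvalues: trace(JJ^T) = 2.3175, det(JJ^T) = det(J)^2 = 0.27342441
s_max^2 = (2.3175 + sqrt(4.27710861))/2 = 2.19280858
s_min^2 = (2.3175 - sqrt(4.27710861))/2 = 0.12469142
kappa = s_max/s_min = sqrt(2.19280858/0.12469142) = 4.1936

4.1936


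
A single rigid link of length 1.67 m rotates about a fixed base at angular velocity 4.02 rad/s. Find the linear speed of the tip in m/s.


v = L*omega = 1.67 * 4.02 = 6.7134

6.7134 m/s


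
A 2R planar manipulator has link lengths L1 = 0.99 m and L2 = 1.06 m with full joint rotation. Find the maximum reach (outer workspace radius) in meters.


r_max = L1 + L2 = 0.99 + 1.06 = 2.0500

2.0500 m


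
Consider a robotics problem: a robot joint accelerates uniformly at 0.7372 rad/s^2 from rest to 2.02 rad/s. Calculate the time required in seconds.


t = delta_omega / alpha = 2.02 / 0.7372 = 2.7401

2.7401 s


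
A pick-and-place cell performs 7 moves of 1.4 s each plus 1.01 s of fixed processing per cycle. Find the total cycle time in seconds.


T = 7*1.4 + 1.01 = 10.8100

10.8100 s


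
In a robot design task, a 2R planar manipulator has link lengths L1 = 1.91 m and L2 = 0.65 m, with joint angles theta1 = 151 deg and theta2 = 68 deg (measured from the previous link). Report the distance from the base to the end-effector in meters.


x = L1*cos(th1) + L2*cos(th1+th2) = -2.175669
y = L1*sin(th1) + L2*sin(th1+th2) = 0.516928
d = sqrt(x^2 + y^2) = sqrt(4.733536 + 0.267215) = 2.2362

2.2362 m


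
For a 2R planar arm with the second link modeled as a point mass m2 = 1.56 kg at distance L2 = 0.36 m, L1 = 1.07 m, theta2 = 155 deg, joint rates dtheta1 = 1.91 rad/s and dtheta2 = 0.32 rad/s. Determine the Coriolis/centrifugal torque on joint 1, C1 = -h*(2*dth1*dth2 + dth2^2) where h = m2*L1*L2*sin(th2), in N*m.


h = m2*L1*L2*sin(th2) = 1.56*1.07*0.36*sin(155 deg) = 0.253956
C1 = -h*(2*1.91*0.32 + 0.32^2) = -0.253956*1.3248 = -0.3364

-0.3364 N*m


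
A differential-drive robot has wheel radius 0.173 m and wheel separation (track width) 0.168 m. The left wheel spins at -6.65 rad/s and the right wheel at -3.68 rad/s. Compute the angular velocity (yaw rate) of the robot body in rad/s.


omega = r*(wR - wL)/L = 0.173*(-3.68 - (-6.65))/0.168 = 3.0584

3.0584 rad/s


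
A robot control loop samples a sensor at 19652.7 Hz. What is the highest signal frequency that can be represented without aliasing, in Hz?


f_max = f_s/2 = 19652.7/2 = 9826.3500

9826.3500 Hz


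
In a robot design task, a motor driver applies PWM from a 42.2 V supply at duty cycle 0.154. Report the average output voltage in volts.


V_avg = V_supply * D = 42.2*0.154 = 6.4988

6.4988 V


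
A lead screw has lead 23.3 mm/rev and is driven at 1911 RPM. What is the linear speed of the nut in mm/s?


v = lead * (RPM/60) = 23.3*1911/60 = 742.1050

742.1050 mm/s


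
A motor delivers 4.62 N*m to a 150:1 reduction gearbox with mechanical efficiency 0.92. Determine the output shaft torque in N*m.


tau_out = tau_in * N * eta = 4.62 * 150 * 0.92 = 637.5600

637.5600 N*m


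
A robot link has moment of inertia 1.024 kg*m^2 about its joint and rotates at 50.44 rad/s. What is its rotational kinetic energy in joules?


KE = (1/2)*I*omega^2 = 0.5*1.024*50.44^2 = 1302.6271

1302.6271 J


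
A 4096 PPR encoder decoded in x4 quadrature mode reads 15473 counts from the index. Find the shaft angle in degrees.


angle = counts * 360 / (PPR*4) = 15473 * 360 / 16384 = 339.9829

339.9829 degrees


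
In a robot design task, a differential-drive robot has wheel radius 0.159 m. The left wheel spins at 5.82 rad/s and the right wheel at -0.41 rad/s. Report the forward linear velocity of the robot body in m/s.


v = r*(wR + wL)/2 = 0.159*(-0.41 + 5.82)/2 = 0.4301

0.4301 m/s


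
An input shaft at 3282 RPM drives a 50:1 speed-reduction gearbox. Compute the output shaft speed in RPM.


omega_out = omega_in / N = 3282 / 50 = 65.6400

65.6400 RPM


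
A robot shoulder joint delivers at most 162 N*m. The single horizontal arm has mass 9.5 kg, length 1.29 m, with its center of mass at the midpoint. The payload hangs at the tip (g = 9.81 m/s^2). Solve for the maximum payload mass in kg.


tau_arm = m_arm*g*(L/2) = 9.5*9.81*1.29/2 = 60.1108 N*m
tau_payload = tau_max - tau_arm = 162 - 60.1108 = 101.8892
m_payload = tau_payload / (g*L) = 101.8892 / (9.81*1.29) = 8.0514

8.0514 kg


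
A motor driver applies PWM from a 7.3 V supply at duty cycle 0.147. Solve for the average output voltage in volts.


V_avg = V_supply * D = 7.3*0.147 = 1.0731

1.0731 V


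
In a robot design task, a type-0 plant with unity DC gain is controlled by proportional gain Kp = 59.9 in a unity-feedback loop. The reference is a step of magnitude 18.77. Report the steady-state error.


e_ss = R/(1 + Kp) = 18.77/(1 + 59.9) = 18.77/60.9000 = 0.3082

0.3082


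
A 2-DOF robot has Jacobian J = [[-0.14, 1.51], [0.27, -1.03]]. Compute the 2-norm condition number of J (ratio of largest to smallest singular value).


JJ^T eigenvalues: trace(JJ^T) = 3.4335, det(JJ^T) = det(J)^2 = 0.06943225
s_max^2 = (3.4335 + sqrt(11.51119325))/2 = 3.41315747
s_min^2 = (3.4335 - sqrt(11.51119325))/2 = 0.02034253
kappa = s_max/s_min = sqrt(3.41315747/0.02034253) = 12.9532

12.9532


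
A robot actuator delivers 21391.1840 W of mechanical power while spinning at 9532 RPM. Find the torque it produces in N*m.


omega = 9532 * 2*pi/60 = 998.188706 rad/s
tau = P / omega = 21391.1840 / 998.188706 = 21.4300

21.4300 N*m


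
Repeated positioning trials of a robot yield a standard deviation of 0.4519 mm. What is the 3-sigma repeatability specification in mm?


repeatability = 3*sigma = 3*0.4519 = 1.3557

1.3557 mm


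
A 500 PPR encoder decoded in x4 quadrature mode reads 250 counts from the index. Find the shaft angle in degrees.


angle = counts * 360 / (PPR*4) = 250 * 360 / 2000 = 45.0000

45.0000 degrees


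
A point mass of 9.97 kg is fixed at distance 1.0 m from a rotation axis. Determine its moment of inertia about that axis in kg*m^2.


I = m*r^2 = 9.97*1.0^2 = 9.9700

9.9700 kg*m^2


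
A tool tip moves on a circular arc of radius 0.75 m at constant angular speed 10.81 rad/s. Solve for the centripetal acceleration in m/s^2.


a_c = omega^2 * r = 10.81^2 * 0.75 = 87.6421

87.6421 m/s^2


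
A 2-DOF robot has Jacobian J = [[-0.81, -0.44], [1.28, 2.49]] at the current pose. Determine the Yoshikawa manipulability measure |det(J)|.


det(J) = -0.81*2.49 - (-0.44)*(1.28) = -1.4537
|det(J)| = 1.4537

1.4537


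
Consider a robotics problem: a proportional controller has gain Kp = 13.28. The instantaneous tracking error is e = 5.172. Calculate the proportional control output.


u_P = Kp * e = 13.28 * 5.172 = 68.6842

68.6842


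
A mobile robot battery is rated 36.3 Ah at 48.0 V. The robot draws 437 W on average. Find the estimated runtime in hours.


E = 36.3*48.0 = 1742.4000 Wh
t = E/P = 1742.4000/437 = 3.9872

3.9872 hours


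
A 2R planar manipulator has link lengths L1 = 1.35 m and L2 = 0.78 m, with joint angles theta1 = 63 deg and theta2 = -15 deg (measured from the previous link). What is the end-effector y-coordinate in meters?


y = L1*sin(th1) + L2*sin(th1+th2) = 1.35*sin(63 deg) + 0.78*sin(48 deg) = 1.7825

1.7825 m


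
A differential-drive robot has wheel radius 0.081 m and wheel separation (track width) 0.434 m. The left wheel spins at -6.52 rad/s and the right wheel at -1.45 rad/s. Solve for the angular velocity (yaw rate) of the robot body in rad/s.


omega = r*(wR - wL)/L = 0.081*(-1.45 - (-6.52))/0.434 = 0.9462

0.9462 rad/s


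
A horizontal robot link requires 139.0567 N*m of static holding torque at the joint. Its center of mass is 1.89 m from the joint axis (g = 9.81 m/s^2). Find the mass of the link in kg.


m = tau / (g*L) = 139.0567 / (9.81 * 1.89) = 7.5000

7.5000 kg


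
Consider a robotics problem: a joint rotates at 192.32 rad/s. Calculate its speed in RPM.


RPM = 192.32 * 60/(2*pi) = 1836.5207

1836.5207 RPM


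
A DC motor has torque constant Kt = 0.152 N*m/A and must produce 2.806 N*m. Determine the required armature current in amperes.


I = tau / Kt = 2.806/0.152 = 18.4605

18.4605 A


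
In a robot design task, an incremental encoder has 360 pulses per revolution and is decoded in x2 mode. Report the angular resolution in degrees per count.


resolution = 360 / (PPR * 2) = 360 / 720 = 0.5000

0.5000 degrees


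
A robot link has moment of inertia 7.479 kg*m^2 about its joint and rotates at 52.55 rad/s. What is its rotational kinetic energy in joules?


KE = (1/2)*I*omega^2 = 0.5*7.479*52.55^2 = 10326.6386

10326.6386 J


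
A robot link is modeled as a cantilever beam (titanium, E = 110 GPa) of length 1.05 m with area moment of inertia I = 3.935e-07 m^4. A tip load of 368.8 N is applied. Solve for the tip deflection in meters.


delta = F*L^3/(3*E*I) = 368.8*1.05^3/(3*1.100e+11*3.935e-07)
      = 426.9321/129855 = 0.0033

0.0033 m


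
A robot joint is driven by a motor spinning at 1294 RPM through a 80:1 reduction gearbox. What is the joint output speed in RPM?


omega_joint = omega_motor / N = 1294 / 80 = 16.1750

16.1750 RPM


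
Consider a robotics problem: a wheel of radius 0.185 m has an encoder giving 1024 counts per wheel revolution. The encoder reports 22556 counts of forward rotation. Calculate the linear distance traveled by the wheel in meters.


revs = 22556/1024 = 22.027344
d = revs * 2*pi*r = 22.027344 * 2*pi*0.185 = 25.6043

25.6043 m


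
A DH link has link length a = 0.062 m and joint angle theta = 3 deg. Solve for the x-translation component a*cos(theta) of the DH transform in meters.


a*cos(theta) = 0.062*cos(3 deg) = 0.0619

0.0619 m


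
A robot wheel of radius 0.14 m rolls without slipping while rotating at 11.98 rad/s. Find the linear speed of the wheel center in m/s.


v = omega * r = 11.98 * 0.14 = 1.6772

1.6772 m/s


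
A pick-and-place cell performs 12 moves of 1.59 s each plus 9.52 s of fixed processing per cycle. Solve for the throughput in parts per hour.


T_cycle = 12*1.59 + 9.52 = 28.6000 s
rate = 3600/T = 125.8741

125.8741 parts/hour


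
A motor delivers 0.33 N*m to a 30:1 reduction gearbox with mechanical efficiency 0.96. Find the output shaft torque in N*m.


tau_out = tau_in * N * eta = 0.33 * 30 * 0.96 = 9.5040

9.5040 N*m


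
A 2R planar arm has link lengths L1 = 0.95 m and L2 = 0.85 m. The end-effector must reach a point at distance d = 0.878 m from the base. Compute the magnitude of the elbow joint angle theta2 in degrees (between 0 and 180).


cos(th2) = (d^2 - L1^2 - L2^2)/(2*L1*L2) = (0.878^2 - 0.95^2 - 0.85^2)/(2*0.95*0.85) = -0.52886440
th2 = acos(-0.52886440) = 121.9288 deg

121.9288 degrees


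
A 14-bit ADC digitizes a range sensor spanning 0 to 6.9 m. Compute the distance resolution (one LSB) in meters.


res = range / 2^n = 6.9/2^14 = 6.9/16384 = 4.2114e-04

4.2114e-04 m


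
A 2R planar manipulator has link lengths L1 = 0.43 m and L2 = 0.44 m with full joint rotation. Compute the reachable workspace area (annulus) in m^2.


r_max = L1 + L2 = 0.8700, r_min = |L1 - L2| = 0.0100
A = pi*(r_max^2 - r_min^2) = pi*(0.7569 - 0.0001) = 2.3776

2.3776 m^2


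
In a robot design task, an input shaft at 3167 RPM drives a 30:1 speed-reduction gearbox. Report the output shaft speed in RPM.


omega_out = omega_in / N = 3167 / 30 = 105.5667

105.5667 RPM


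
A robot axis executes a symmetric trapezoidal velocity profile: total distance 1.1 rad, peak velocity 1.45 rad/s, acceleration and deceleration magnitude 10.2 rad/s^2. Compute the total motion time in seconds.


t_acc = v/a = 1.45/10.2 = 0.142157 s
d_acc = v^2/(2a) = 0.103064 rad (each ramp)
d_cruise = 1.1 - 2*0.103064 = 0.893872 rad
t_cruise = 0.893872/1.45 = 0.616463 s
t_total = 2*0.142157 + 0.616463 = 0.9008

0.9008 s


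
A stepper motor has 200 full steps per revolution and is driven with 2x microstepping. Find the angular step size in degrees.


step = 360/(200*2) = 360/400 = 0.9000

0.9000 degrees


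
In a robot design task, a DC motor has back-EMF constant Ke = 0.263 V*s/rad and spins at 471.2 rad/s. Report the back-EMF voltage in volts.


V_emf = Ke * omega = 0.263*471.2 = 123.9256

123.9256 V


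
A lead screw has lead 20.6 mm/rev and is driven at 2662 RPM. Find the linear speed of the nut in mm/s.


v = lead * (RPM/60) = 20.6*2662/60 = 913.9533

913.9533 mm/s


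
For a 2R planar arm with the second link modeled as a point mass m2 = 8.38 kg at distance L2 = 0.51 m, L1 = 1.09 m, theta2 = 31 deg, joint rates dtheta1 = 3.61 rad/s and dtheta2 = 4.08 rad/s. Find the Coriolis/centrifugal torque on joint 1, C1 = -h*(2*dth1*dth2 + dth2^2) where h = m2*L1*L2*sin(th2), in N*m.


h = m2*L1*L2*sin(th2) = 8.38*1.09*0.51*sin(31 deg) = 2.399275
C1 = -h*(2*3.61*4.08 + 4.08^2) = -2.399275*46.1040 = -110.6162

-110.6162 N*m


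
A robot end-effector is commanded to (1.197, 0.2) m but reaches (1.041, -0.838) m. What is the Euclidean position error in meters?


dx = 1.041 - (1.197) = -0.1560, dy = -0.838 - (0.2) = -1.0380
err = sqrt(0.024336 + 1.077444) = 1.0497

1.0497 m


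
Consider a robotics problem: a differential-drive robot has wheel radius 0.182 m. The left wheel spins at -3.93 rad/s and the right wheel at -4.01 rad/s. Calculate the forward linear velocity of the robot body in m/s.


v = r*(wR + wL)/2 = 0.182*(-4.01 + -3.93)/2 = -0.7225

-0.7225 m/s


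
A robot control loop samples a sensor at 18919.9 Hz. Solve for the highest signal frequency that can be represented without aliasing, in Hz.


f_max = f_s/2 = 18919.9/2 = 9459.9500

9459.9500 Hz
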